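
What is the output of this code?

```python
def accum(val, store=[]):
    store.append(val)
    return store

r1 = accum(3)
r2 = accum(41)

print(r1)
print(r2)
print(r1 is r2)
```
[3, 41]
[3, 41]
True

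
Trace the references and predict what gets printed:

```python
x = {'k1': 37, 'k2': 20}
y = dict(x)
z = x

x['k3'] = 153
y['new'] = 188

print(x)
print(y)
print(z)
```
{'k1': 37, 'k2': 20, 'k3': 153}
{'k1': 37, 'k2': 20, 'new': 188}
{'k1': 37, 'k2': 20, 'k3': 153}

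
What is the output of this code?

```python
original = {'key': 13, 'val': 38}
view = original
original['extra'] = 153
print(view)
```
{'key': 13, 'val': 38, 'extra': 153}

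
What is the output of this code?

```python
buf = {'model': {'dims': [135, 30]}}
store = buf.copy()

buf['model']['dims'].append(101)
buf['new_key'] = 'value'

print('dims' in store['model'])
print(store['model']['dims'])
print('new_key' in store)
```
True
[135, 30, 101]
False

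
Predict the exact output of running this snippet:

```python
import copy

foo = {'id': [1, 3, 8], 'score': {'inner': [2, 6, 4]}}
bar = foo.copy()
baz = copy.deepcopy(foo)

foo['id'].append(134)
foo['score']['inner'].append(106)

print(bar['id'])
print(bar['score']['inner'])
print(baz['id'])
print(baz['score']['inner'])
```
[1, 3, 8, 134]
[2, 6, 4, 106]
[1, 3, 8]
[2, 6, 4]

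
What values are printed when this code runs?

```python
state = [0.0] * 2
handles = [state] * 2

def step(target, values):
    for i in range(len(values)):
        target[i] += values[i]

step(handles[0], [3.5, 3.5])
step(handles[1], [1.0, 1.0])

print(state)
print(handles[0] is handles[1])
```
[4.5, 4.5]
True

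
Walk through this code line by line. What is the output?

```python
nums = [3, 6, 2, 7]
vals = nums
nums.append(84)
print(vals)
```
[3, 6, 2, 7, 84]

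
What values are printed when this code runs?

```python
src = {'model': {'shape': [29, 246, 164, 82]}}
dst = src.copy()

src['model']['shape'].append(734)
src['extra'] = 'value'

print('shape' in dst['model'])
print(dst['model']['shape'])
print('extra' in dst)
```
True
[29, 246, 164, 82, 734]
False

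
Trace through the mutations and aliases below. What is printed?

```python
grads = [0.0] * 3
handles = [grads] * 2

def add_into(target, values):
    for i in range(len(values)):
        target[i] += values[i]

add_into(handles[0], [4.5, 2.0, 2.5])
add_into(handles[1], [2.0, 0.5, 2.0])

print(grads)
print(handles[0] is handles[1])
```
[6.5, 2.5, 4.5]
True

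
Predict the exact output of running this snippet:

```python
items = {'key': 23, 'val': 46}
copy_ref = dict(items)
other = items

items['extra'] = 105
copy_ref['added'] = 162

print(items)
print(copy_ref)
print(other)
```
{'key': 23, 'val': 46, 'extra': 105}
{'key': 23, 'val': 46, 'added': 162}
{'key': 23, 'val': 46, 'extra': 105}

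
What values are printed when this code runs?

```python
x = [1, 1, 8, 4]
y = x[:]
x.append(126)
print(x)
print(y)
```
[1, 1, 8, 4, 126]
[1, 1, 8, 4]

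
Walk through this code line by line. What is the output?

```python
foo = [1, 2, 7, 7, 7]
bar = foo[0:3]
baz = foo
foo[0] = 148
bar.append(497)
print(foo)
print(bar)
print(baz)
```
[148, 2, 7, 7, 7]
[1, 2, 7, 497]
[148, 2, 7, 7, 7]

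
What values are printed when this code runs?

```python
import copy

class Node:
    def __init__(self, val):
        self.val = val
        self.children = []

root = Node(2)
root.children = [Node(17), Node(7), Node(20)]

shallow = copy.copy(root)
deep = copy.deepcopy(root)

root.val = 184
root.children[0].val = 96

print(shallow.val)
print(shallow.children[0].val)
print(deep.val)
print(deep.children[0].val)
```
2
96
2
17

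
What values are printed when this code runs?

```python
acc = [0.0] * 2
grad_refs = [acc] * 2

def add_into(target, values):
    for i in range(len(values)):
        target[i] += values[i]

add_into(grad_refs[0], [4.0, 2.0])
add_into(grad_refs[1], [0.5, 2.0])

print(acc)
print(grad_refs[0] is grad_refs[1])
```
[4.5, 4.0]
True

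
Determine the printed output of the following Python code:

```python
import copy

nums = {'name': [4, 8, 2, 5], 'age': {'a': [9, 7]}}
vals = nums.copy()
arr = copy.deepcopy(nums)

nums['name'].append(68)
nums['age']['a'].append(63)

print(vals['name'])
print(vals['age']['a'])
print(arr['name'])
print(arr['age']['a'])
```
[4, 8, 2, 5, 68]
[9, 7, 63]
[4, 8, 2, 5]
[9, 7]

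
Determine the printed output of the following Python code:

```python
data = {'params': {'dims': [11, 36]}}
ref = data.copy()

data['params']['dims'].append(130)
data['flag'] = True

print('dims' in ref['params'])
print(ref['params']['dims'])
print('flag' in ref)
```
True
[11, 36, 130]
False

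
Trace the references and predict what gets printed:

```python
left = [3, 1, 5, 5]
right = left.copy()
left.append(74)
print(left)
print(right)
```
[3, 1, 5, 5, 74]
[3, 1, 5, 5]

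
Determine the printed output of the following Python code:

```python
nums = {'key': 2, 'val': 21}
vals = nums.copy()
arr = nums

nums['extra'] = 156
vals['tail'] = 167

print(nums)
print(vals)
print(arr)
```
{'key': 2, 'val': 21, 'extra': 156}
{'key': 2, 'val': 21, 'tail': 167}
{'key': 2, 'val': 21, 'extra': 156}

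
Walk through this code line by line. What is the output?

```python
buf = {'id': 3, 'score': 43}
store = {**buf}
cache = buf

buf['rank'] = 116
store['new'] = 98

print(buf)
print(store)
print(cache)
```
{'id': 3, 'score': 43, 'rank': 116}
{'id': 3, 'score': 43, 'new': 98}
{'id': 3, 'score': 43, 'rank': 116}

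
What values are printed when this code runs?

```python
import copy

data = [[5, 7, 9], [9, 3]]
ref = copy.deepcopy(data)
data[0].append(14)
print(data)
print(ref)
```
[[5, 7, 9, 14], [9, 3]]
[[5, 7, 9], [9, 3]]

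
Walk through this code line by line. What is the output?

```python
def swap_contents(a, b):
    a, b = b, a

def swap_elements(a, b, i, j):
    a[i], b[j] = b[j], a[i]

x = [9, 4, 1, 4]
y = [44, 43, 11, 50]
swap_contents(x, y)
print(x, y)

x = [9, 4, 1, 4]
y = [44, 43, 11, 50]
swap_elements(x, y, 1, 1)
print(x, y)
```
[9, 4, 1, 4] [44, 43, 11, 50]
[9, 43, 1, 4] [44, 4, 11, 50]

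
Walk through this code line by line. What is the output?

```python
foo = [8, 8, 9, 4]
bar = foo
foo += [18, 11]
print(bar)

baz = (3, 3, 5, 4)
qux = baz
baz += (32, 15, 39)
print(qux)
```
[8, 8, 9, 4, 18, 11]
(3, 3, 5, 4)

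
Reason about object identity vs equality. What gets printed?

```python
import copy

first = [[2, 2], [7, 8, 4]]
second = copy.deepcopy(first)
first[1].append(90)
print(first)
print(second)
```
[[2, 2], [7, 8, 4, 90]]
[[2, 2], [7, 8, 4]]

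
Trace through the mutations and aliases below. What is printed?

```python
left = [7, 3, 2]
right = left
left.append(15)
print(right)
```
[7, 3, 2, 15]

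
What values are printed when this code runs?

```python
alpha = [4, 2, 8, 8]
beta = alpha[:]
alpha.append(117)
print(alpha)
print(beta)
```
[4, 2, 8, 8, 117]
[4, 2, 8, 8]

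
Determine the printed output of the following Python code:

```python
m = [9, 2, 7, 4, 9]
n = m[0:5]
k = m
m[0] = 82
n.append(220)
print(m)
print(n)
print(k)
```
[82, 2, 7, 4, 9]
[9, 2, 7, 4, 9, 220]
[82, 2, 7, 4, 9]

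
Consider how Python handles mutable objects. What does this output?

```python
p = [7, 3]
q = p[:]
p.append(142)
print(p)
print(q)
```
[7, 3, 142]
[7, 3]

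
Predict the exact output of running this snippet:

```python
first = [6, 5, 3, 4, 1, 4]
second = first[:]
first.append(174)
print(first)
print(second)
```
[6, 5, 3, 4, 1, 4, 174]
[6, 5, 3, 4, 1, 4]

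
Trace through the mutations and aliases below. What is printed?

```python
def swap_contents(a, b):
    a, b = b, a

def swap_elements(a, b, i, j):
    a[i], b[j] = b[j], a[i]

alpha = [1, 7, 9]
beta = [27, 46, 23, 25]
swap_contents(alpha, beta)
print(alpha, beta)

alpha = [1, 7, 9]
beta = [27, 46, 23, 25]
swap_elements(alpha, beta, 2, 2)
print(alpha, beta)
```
[1, 7, 9] [27, 46, 23, 25]
[1, 7, 23] [27, 46, 9, 25]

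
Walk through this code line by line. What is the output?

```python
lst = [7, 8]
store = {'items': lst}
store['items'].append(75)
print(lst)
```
[7, 8, 75]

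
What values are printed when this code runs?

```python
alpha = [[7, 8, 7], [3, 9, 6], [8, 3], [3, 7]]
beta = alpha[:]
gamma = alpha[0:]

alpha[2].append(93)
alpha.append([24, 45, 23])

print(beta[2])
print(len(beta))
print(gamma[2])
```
[8, 3, 93]
4
[8, 3, 93]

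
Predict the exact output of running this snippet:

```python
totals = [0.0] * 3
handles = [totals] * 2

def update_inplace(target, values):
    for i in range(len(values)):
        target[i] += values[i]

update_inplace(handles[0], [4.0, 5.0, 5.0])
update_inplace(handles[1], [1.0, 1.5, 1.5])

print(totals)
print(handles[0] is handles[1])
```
[5.0, 6.5, 6.5]
True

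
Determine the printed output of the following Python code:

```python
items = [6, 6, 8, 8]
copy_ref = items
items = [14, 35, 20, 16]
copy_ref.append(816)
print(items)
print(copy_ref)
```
[14, 35, 20, 16]
[6, 6, 8, 8, 816]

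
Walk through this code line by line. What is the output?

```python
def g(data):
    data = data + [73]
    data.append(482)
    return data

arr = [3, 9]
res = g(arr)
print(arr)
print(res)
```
[3, 9]
[3, 9, 73, 482]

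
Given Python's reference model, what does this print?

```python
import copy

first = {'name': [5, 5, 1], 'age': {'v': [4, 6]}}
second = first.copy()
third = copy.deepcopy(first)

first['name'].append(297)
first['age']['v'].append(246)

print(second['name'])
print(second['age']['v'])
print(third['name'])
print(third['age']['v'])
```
[5, 5, 1, 297]
[4, 6, 246]
[5, 5, 1]
[4, 6]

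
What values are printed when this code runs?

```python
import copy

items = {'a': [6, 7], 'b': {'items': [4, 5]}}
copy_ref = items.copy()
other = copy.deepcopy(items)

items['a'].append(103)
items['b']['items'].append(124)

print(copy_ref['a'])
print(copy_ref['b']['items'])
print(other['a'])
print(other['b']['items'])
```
[6, 7, 103]
[4, 5, 124]
[6, 7]
[4, 5]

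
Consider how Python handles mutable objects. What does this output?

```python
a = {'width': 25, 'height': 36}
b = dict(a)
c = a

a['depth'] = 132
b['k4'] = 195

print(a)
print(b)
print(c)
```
{'width': 25, 'height': 36, 'depth': 132}
{'width': 25, 'height': 36, 'k4': 195}
{'width': 25, 'height': 36, 'depth': 132}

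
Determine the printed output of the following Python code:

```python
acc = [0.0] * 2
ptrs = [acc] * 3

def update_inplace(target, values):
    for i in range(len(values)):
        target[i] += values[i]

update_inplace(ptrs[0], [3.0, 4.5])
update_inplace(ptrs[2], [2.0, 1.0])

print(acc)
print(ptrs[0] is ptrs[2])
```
[5.0, 5.5]
True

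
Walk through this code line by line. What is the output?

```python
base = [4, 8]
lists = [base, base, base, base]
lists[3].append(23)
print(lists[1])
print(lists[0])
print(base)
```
[4, 8, 23]
[4, 8, 23]
[4, 8, 23]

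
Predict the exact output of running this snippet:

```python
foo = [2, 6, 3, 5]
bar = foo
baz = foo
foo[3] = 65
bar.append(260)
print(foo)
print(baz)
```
[2, 6, 3, 65, 260]
[2, 6, 3, 65, 260]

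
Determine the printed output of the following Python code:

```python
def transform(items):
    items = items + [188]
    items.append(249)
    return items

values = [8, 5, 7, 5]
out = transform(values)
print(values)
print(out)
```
[8, 5, 7, 5]
[8, 5, 7, 5, 188, 249]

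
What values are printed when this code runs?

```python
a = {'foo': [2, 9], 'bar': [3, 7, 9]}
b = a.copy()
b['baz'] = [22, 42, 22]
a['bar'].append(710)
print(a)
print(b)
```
{'foo': [2, 9], 'bar': [3, 7, 9, 710]}
{'foo': [2, 9], 'bar': [3, 7, 9, 710], 'baz': [22, 42, 22]}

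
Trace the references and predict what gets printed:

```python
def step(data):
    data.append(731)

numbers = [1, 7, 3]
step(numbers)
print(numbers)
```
[1, 7, 3, 731]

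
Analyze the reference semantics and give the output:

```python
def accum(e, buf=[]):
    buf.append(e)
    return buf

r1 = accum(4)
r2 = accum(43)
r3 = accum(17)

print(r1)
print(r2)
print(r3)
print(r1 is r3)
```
[4, 43, 17]
[4, 43, 17]
[4, 43, 17]
True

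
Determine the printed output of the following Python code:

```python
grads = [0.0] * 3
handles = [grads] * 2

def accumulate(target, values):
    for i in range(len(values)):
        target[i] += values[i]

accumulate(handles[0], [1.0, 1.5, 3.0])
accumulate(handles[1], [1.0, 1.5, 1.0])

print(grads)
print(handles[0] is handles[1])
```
[2.0, 3.0, 4.0]
True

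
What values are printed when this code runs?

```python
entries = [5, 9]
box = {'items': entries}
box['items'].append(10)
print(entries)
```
[5, 9, 10]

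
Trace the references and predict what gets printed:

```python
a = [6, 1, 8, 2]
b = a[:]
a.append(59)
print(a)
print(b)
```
[6, 1, 8, 2, 59]
[6, 1, 8, 2]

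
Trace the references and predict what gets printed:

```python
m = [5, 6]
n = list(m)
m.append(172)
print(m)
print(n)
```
[5, 6, 172]
[5, 6]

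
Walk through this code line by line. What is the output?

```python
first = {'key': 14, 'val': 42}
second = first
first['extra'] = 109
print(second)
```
{'key': 14, 'val': 42, 'extra': 109}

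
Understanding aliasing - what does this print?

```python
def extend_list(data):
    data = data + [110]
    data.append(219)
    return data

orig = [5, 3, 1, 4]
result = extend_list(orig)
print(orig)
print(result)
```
[5, 3, 1, 4]
[5, 3, 1, 4, 110, 219]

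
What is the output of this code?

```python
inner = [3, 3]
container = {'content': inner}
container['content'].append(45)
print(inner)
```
[3, 3, 45]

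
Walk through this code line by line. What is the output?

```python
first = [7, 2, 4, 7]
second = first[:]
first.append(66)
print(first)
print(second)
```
[7, 2, 4, 7, 66]
[7, 2, 4, 7]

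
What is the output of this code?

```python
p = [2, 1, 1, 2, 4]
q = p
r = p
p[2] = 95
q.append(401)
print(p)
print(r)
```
[2, 1, 95, 2, 4, 401]
[2, 1, 95, 2, 4, 401]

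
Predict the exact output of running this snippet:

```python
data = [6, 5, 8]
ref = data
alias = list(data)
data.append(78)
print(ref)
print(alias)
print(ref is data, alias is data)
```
[6, 5, 8, 78]
[6, 5, 8]
True False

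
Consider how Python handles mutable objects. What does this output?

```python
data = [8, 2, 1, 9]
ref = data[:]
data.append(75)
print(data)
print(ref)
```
[8, 2, 1, 9, 75]
[8, 2, 1, 9]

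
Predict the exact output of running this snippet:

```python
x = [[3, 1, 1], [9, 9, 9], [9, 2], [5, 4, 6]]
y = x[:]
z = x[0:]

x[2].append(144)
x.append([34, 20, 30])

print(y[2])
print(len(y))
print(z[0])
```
[9, 2, 144]
4
[3, 1, 1]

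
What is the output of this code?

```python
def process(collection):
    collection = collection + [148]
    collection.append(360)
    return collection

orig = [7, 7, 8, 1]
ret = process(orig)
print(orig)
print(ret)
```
[7, 7, 8, 1]
[7, 7, 8, 1, 148, 360]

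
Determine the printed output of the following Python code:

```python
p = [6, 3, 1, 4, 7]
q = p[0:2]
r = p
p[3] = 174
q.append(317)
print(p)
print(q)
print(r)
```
[6, 3, 1, 174, 7]
[6, 3, 317]
[6, 3, 1, 174, 7]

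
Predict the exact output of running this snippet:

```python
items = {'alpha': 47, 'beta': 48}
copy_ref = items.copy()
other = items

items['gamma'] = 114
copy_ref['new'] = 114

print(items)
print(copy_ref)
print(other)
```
{'alpha': 47, 'beta': 48, 'gamma': 114}
{'alpha': 47, 'beta': 48, 'new': 114}
{'alpha': 47, 'beta': 48, 'gamma': 114}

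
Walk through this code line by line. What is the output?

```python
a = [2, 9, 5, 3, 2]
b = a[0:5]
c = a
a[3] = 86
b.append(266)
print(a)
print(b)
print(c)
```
[2, 9, 5, 86, 2]
[2, 9, 5, 3, 2, 266]
[2, 9, 5, 86, 2]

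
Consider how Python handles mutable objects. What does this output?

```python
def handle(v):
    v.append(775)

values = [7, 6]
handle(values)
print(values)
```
[7, 6, 775]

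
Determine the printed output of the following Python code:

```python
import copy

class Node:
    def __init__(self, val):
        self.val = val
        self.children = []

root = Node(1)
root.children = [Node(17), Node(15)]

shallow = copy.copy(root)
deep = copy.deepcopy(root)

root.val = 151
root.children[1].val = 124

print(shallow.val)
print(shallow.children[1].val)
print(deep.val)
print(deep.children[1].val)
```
1
124
1
15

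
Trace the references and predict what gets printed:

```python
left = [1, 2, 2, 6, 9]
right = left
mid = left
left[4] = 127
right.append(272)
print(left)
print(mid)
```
[1, 2, 2, 6, 127, 272]
[1, 2, 2, 6, 127, 272]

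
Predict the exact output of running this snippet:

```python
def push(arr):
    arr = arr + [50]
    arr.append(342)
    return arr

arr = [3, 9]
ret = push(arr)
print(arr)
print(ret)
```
[3, 9]
[3, 9, 50, 342]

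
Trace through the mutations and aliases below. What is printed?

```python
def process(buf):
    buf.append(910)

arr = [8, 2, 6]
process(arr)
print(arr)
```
[8, 2, 6, 910]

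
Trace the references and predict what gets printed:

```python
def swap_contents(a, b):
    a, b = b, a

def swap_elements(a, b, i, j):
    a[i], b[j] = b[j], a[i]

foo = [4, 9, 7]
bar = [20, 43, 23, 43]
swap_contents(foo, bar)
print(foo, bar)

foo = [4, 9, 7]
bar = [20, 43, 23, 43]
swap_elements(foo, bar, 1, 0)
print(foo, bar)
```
[4, 9, 7] [20, 43, 23, 43]
[4, 20, 7] [9, 43, 23, 43]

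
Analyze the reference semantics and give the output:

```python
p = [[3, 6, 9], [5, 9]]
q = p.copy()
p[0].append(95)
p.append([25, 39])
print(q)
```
[[3, 6, 9, 95], [5, 9]]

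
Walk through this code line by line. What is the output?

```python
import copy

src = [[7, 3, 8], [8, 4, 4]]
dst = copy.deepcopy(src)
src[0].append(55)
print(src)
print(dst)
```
[[7, 3, 8, 55], [8, 4, 4]]
[[7, 3, 8], [8, 4, 4]]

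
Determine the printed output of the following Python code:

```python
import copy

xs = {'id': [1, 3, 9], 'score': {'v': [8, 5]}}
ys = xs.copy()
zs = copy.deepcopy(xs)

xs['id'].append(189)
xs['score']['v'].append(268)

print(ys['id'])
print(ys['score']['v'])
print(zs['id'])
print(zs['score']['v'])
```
[1, 3, 9, 189]
[8, 5, 268]
[1, 3, 9]
[8, 5]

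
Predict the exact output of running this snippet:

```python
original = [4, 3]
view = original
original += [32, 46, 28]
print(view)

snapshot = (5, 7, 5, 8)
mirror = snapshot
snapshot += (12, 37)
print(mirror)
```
[4, 3, 32, 46, 28]
(5, 7, 5, 8)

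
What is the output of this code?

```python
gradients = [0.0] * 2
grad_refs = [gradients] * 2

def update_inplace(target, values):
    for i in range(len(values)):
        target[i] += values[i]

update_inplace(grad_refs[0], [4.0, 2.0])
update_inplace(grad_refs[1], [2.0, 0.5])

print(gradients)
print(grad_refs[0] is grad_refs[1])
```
[6.0, 2.5]
True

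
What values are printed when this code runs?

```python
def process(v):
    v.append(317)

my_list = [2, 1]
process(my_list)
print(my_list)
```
[2, 1, 317]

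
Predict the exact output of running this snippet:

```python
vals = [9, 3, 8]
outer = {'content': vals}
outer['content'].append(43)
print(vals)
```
[9, 3, 8, 43]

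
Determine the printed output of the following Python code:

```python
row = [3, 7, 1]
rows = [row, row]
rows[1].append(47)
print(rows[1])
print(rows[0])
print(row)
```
[3, 7, 1, 47]
[3, 7, 1, 47]
[3, 7, 1, 47]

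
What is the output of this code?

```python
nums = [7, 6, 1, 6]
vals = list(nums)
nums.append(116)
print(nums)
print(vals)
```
[7, 6, 1, 6, 116]
[7, 6, 1, 6]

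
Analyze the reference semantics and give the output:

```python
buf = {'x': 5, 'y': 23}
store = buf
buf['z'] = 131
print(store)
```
{'x': 5, 'y': 23, 'z': 131}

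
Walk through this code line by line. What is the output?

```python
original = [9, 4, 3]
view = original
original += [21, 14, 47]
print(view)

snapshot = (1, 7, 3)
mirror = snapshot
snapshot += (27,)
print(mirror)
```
[9, 4, 3, 21, 14, 47]
(1, 7, 3)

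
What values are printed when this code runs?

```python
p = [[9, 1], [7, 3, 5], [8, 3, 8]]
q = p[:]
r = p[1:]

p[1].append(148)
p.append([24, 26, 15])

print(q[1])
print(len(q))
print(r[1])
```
[7, 3, 5, 148]
3
[8, 3, 8]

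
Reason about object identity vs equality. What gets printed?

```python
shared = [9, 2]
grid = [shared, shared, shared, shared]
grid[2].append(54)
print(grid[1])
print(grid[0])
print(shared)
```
[9, 2, 54]
[9, 2, 54]
[9, 2, 54]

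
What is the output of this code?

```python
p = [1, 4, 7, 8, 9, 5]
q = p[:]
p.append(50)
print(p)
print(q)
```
[1, 4, 7, 8, 9, 5, 50]
[1, 4, 7, 8, 9, 5]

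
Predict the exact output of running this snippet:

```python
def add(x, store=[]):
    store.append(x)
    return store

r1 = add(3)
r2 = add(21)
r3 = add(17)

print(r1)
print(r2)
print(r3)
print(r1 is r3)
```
[3, 21, 17]
[3, 21, 17]
[3, 21, 17]
True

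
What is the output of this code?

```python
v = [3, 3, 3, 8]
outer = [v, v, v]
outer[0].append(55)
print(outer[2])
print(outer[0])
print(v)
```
[3, 3, 3, 8, 55]
[3, 3, 3, 8, 55]
[3, 3, 3, 8, 55]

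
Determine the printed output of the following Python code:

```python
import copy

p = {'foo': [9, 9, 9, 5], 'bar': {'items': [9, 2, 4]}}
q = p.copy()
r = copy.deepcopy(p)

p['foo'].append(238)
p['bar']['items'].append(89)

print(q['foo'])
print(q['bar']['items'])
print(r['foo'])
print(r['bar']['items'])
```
[9, 9, 9, 5, 238]
[9, 2, 4, 89]
[9, 9, 9, 5]
[9, 2, 4]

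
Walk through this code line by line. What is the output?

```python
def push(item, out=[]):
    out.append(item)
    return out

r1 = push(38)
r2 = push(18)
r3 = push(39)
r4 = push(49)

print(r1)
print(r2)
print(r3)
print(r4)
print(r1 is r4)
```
[38, 18, 39, 49]
[38, 18, 39, 49]
[38, 18, 39, 49]
[38, 18, 39, 49]
True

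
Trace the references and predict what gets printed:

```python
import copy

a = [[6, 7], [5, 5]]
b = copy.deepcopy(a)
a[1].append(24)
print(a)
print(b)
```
[[6, 7], [5, 5, 24]]
[[6, 7], [5, 5]]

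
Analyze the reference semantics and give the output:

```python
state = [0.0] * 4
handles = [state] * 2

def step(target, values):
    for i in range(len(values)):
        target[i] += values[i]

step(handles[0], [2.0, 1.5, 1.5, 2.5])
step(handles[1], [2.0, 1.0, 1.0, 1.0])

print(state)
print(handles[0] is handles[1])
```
[4.0, 2.5, 2.5, 3.5]
True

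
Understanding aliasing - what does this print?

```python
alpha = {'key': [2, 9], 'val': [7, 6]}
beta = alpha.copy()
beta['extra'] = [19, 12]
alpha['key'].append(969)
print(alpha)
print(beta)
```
{'key': [2, 9, 969], 'val': [7, 6]}
{'key': [2, 9, 969], 'val': [7, 6], 'extra': [19, 12]}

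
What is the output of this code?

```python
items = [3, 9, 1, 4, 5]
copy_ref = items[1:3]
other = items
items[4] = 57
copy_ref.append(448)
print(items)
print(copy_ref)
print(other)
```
[3, 9, 1, 4, 57]
[9, 1, 448]
[3, 9, 1, 4, 57]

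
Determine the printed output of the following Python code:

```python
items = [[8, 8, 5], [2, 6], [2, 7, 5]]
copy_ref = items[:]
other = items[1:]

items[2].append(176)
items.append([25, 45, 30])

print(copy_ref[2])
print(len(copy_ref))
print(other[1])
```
[2, 7, 5, 176]
3
[2, 7, 5, 176]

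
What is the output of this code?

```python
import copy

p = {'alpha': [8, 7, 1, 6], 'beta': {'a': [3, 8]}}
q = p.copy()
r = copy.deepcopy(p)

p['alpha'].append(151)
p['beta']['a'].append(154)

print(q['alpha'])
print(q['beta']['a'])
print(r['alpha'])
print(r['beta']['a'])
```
[8, 7, 1, 6, 151]
[3, 8, 154]
[8, 7, 1, 6]
[3, 8]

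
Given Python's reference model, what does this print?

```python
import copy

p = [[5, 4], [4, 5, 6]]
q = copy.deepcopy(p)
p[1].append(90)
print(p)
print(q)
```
[[5, 4], [4, 5, 6, 90]]
[[5, 4], [4, 5, 6]]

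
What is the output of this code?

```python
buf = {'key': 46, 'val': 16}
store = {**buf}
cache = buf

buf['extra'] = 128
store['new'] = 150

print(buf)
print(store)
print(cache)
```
{'key': 46, 'val': 16, 'extra': 128}
{'key': 46, 'val': 16, 'new': 150}
{'key': 46, 'val': 16, 'extra': 128}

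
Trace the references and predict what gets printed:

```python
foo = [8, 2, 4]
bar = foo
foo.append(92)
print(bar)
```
[8, 2, 4, 92]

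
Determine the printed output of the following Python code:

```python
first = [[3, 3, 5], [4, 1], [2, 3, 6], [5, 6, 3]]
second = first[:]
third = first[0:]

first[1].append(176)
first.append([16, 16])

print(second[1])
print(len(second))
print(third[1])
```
[4, 1, 176]
4
[4, 1, 176]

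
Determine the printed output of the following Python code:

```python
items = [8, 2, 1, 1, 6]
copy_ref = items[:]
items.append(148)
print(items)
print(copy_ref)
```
[8, 2, 1, 1, 6, 148]
[8, 2, 1, 1, 6]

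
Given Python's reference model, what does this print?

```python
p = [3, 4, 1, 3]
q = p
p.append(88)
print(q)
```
[3, 4, 1, 3, 88]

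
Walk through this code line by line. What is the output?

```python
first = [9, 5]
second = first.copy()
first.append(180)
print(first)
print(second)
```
[9, 5, 180]
[9, 5]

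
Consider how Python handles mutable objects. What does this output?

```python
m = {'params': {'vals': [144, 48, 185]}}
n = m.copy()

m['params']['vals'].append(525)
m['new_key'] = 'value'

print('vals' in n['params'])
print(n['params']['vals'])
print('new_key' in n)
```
True
[144, 48, 185, 525]
False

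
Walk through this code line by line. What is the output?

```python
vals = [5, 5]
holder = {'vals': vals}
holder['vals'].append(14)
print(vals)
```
[5, 5, 14]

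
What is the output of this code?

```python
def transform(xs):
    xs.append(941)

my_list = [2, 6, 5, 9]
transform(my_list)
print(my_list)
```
[2, 6, 5, 9, 941]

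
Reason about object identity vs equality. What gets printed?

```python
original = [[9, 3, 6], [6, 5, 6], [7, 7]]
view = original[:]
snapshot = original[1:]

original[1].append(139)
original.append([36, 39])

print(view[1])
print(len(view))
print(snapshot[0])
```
[6, 5, 6, 139]
3
[6, 5, 6, 139]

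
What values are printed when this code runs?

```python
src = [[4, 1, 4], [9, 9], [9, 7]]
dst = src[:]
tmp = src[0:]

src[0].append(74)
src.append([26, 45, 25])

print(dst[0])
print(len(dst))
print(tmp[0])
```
[4, 1, 4, 74]
3
[4, 1, 4, 74]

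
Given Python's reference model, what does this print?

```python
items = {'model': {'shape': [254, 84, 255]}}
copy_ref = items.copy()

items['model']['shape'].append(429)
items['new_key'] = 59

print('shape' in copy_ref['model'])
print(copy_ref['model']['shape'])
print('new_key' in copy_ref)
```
True
[254, 84, 255, 429]
False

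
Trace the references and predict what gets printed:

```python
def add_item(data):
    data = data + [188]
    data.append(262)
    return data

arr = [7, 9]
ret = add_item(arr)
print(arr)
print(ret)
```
[7, 9]
[7, 9, 188, 262]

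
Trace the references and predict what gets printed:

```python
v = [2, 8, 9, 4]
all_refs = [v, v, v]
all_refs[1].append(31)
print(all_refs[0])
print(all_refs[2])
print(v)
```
[2, 8, 9, 4, 31]
[2, 8, 9, 4, 31]
[2, 8, 9, 4, 31]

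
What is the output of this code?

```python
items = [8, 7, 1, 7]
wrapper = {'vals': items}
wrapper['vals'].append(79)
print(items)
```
[8, 7, 1, 7, 79]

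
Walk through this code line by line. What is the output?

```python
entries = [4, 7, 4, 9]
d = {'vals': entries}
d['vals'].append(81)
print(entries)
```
[4, 7, 4, 9, 81]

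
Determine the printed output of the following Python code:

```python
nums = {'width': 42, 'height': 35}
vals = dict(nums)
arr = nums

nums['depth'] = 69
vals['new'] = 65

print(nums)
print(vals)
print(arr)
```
{'width': 42, 'height': 35, 'depth': 69}
{'width': 42, 'height': 35, 'new': 65}
{'width': 42, 'height': 35, 'depth': 69}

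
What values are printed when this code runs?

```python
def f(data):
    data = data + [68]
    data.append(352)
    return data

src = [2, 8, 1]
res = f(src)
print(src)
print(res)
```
[2, 8, 1]
[2, 8, 1, 68, 352]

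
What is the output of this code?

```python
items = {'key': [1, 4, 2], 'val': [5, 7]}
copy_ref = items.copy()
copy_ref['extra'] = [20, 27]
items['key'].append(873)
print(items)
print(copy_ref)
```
{'key': [1, 4, 2, 873], 'val': [5, 7]}
{'key': [1, 4, 2, 873], 'val': [5, 7], 'extra': [20, 27]}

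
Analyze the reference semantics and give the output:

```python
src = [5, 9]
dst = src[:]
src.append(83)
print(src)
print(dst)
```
[5, 9, 83]
[5, 9]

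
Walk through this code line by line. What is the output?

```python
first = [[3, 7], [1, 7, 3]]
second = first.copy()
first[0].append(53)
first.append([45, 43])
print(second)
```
[[3, 7, 53], [1, 7, 3]]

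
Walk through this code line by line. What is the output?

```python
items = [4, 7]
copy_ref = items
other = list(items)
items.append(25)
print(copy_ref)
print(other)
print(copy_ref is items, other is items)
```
[4, 7, 25]
[4, 7]
True False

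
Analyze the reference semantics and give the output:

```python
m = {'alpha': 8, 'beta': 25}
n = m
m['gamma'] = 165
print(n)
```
{'alpha': 8, 'beta': 25, 'gamma': 165}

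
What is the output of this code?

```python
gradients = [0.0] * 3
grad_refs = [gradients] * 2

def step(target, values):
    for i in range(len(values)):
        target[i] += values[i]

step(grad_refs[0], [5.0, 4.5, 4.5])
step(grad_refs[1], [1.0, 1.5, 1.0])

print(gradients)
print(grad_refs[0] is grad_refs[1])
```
[6.0, 6.0, 5.5]
True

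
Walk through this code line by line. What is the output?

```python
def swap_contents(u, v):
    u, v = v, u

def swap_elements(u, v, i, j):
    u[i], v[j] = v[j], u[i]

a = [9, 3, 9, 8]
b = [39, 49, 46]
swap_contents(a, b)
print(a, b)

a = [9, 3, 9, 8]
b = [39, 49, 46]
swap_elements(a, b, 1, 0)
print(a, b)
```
[9, 3, 9, 8] [39, 49, 46]
[9, 39, 9, 8] [3, 49, 46]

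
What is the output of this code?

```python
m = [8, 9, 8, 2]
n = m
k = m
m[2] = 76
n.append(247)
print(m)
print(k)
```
[8, 9, 76, 2, 247]
[8, 9, 76, 2, 247]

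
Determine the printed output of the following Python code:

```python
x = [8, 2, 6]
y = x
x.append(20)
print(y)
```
[8, 2, 6, 20]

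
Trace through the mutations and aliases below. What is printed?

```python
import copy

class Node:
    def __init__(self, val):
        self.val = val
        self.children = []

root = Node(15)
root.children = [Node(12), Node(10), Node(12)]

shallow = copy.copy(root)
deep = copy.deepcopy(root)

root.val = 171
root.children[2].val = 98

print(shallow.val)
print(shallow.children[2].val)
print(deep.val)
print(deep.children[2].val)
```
15
98
15
12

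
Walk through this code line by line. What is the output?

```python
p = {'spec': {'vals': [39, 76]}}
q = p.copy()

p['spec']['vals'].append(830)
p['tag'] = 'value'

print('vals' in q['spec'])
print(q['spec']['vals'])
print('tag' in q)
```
True
[39, 76, 830]
False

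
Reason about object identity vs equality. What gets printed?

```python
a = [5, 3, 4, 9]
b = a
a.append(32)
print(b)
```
[5, 3, 4, 9, 32]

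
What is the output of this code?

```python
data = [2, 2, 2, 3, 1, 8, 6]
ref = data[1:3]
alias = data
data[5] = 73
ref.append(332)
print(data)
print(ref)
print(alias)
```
[2, 2, 2, 3, 1, 73, 6]
[2, 2, 332]
[2, 2, 2, 3, 1, 73, 6]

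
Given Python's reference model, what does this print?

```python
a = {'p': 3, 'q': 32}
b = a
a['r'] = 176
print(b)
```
{'p': 3, 'q': 32, 'r': 176}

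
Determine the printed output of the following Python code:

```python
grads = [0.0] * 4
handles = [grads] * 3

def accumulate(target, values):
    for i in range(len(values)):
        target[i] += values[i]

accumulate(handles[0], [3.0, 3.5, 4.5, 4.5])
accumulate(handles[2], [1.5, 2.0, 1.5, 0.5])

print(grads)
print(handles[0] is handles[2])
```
[4.5, 5.5, 6.0, 5.0]
True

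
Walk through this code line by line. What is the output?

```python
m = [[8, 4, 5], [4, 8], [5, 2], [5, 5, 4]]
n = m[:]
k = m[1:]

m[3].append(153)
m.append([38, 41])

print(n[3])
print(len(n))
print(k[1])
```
[5, 5, 4, 153]
4
[5, 2]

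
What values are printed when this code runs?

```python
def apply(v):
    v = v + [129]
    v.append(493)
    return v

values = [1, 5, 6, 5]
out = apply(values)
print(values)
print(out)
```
[1, 5, 6, 5]
[1, 5, 6, 5, 129, 493]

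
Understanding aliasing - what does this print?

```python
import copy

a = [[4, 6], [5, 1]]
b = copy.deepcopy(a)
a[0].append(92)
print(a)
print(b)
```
[[4, 6, 92], [5, 1]]
[[4, 6], [5, 1]]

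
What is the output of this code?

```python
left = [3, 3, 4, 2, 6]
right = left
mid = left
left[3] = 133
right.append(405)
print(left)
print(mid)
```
[3, 3, 4, 133, 6, 405]
[3, 3, 4, 133, 6, 405]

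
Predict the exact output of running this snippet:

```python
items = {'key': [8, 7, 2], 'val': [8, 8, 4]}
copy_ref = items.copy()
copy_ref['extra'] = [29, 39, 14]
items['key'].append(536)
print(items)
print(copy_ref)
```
{'key': [8, 7, 2, 536], 'val': [8, 8, 4]}
{'key': [8, 7, 2, 536], 'val': [8, 8, 4], 'extra': [29, 39, 14]}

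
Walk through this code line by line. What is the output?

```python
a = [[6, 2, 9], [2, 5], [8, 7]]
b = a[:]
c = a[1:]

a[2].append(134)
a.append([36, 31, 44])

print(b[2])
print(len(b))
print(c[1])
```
[8, 7, 134]
3
[8, 7, 134]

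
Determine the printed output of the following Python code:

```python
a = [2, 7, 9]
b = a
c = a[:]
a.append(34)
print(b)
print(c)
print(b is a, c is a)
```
[2, 7, 9, 34]
[2, 7, 9]
True False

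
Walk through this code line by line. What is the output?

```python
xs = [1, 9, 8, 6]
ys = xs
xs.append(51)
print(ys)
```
[1, 9, 8, 6, 51]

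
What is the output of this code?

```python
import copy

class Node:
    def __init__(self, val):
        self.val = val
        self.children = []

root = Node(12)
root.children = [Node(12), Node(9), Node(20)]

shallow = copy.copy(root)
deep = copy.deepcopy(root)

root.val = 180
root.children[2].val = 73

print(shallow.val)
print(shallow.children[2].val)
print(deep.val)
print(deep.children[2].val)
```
12
73
12
20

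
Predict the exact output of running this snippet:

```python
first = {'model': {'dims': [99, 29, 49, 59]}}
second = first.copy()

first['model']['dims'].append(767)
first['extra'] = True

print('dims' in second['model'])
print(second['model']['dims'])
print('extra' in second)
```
True
[99, 29, 49, 59, 767]
False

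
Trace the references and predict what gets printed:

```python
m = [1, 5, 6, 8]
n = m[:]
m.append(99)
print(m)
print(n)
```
[1, 5, 6, 8, 99]
[1, 5, 6, 8]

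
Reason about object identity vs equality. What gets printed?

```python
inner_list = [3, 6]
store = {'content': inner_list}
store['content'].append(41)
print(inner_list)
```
[3, 6, 41]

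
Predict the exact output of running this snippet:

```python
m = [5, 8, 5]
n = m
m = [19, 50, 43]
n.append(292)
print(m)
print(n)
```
[19, 50, 43]
[5, 8, 5, 292]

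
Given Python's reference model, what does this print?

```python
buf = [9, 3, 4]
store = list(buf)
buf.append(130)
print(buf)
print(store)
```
[9, 3, 4, 130]
[9, 3, 4]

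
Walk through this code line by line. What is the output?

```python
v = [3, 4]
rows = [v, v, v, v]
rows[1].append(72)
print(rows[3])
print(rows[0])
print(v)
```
[3, 4, 72]
[3, 4, 72]
[3, 4, 72]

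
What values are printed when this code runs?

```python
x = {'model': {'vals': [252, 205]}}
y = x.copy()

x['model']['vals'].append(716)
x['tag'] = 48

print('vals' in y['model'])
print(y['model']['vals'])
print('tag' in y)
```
True
[252, 205, 716]
False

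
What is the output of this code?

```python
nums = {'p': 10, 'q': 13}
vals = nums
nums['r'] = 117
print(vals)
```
{'p': 10, 'q': 13, 'r': 117}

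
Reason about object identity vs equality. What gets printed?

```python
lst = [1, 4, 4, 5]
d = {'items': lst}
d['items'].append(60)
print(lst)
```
[1, 4, 4, 5, 60]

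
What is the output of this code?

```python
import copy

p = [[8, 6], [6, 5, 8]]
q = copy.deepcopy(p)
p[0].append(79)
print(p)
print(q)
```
[[8, 6, 79], [6, 5, 8]]
[[8, 6], [6, 5, 8]]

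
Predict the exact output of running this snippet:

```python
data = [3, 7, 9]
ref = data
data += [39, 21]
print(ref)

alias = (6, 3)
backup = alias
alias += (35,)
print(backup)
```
[3, 7, 9, 39, 21]
(6, 3)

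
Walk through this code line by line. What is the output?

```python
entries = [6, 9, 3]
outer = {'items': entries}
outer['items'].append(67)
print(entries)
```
[6, 9, 3, 67]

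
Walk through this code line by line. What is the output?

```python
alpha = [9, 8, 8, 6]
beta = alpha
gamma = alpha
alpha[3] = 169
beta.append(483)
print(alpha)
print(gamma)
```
[9, 8, 8, 169, 483]
[9, 8, 8, 169, 483]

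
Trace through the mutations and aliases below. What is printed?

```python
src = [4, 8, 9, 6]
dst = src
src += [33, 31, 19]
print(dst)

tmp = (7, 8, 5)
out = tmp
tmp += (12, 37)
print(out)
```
[4, 8, 9, 6, 33, 31, 19]
(7, 8, 5)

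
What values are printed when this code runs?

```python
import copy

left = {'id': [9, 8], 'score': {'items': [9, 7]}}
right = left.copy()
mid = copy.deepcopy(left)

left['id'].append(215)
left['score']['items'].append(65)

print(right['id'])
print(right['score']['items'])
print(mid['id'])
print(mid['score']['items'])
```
[9, 8, 215]
[9, 7, 65]
[9, 8]
[9, 7]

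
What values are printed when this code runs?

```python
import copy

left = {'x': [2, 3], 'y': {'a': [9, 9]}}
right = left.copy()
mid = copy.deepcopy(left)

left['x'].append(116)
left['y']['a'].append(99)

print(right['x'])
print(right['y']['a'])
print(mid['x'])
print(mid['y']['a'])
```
[2, 3, 116]
[9, 9, 99]
[2, 3]
[9, 9]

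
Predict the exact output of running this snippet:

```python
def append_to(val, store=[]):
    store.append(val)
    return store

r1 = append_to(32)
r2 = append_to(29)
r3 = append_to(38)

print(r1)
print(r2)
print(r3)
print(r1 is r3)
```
[32, 29, 38]
[32, 29, 38]
[32, 29, 38]
True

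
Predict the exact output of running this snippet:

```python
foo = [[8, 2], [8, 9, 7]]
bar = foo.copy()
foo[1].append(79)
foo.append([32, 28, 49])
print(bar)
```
[[8, 2], [8, 9, 7, 79]]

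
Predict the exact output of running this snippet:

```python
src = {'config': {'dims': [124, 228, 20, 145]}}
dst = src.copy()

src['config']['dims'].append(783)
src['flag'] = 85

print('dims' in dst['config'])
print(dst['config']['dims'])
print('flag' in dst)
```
True
[124, 228, 20, 145, 783]
False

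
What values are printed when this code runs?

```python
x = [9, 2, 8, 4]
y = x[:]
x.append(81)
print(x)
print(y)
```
[9, 2, 8, 4, 81]
[9, 2, 8, 4]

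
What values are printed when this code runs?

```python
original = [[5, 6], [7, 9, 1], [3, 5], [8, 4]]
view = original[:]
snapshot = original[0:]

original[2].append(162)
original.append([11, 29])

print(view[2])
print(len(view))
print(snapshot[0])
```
[3, 5, 162]
4
[5, 6]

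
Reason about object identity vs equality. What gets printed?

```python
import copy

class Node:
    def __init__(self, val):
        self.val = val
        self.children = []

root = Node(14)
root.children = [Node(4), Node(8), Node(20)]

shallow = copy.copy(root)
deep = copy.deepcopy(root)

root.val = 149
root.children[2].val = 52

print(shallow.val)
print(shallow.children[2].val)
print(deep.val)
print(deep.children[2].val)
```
14
52
14
20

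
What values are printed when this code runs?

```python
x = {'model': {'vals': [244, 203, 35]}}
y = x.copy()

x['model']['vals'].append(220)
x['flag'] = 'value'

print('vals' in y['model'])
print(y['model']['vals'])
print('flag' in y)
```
True
[244, 203, 35, 220]
False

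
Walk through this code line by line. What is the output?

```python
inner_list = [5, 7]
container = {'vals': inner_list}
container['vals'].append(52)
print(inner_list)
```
[5, 7, 52]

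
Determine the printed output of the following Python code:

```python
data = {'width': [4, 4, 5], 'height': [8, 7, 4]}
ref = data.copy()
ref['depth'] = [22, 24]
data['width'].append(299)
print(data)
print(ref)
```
{'width': [4, 4, 5, 299], 'height': [8, 7, 4]}
{'width': [4, 4, 5, 299], 'height': [8, 7, 4], 'depth': [22, 24]}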